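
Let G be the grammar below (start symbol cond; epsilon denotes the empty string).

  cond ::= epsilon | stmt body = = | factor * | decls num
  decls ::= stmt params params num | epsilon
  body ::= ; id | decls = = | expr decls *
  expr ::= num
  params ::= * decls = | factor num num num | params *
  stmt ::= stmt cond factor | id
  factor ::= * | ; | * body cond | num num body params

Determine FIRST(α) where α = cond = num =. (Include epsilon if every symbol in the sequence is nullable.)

{ *, ;, =, id, num }

Add FIRST(cond)\{epsilon} = { *, ;, id, num }; cond is nullable, continue.
= is a terminal; add {=} and stop.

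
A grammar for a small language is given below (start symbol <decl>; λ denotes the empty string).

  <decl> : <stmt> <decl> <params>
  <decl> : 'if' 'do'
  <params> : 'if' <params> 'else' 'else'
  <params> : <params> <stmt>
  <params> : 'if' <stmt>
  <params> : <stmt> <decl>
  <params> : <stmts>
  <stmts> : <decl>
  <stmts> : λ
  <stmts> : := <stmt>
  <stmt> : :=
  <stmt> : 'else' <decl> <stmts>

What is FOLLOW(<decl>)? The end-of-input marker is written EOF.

{ EOF, 'else', 'if', := }

<decl> is the start symbol, so EOF ∈ FOLLOW(<decl>).
In <decl> : <stmt> <decl> <params>: add FIRST(<params>)\{λ} = { 'else', 'if', := }.
  Since <params> is nullable, also add FOLLOW(<decl>) = { EOF, 'else', 'if', := }.
In <params> : <stmt> <decl>: <decl> is at the end, add FOLLOW(<params>) = { EOF, 'else', 'if', := }.
In <stmts> : <decl>: <decl> is at the end, add FOLLOW(<stmts>) = { EOF, 'else', 'if', := }.
In <stmt> : 'else' <decl> <stmts>: add FIRST(<stmts>)\{λ} = { 'else', 'if', := }.
  Since <stmts> is nullable, also add FOLLOW(<stmt>) = { EOF, 'else', 'if', := }.
Union: FOLLOW(<decl>) = { EOF, 'else', 'if', := }.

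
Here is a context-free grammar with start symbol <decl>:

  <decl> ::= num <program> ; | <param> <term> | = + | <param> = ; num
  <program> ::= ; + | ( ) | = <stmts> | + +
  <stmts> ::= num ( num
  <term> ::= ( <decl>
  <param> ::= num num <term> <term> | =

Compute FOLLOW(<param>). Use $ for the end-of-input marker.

{ (, = }

In <decl> ::= <param> <term>: add FIRST(<term>) = { ( }.
In <decl> ::= <param> = ; num: add FIRST(= ; num) = { = }.
Union: FOLLOW(<param>) = { (, = }.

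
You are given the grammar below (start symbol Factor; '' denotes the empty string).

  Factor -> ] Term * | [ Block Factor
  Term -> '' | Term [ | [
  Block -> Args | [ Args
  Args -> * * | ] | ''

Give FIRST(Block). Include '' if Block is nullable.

{ *, [, ], '' }

From Block -> Args: add FIRST(Args) = { *, ], '' } (including '' since Args is nullable).
Block -> [ Args contributes {[}.
Union: FIRST(Block) = { *, [, ], '' }.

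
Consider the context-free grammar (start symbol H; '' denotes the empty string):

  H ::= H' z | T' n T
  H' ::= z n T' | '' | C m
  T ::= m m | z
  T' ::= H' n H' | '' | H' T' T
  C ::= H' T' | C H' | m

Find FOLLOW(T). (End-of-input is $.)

In H ::= T' n T: T is at the end, add FOLLOW(H) = { $ }.
In T' ::= H' T' T: T is at the end, add FOLLOW(T') = { m, n, z }.
Union: FOLLOW(T) = { $, m, n, z }.

{ $, m, n, z }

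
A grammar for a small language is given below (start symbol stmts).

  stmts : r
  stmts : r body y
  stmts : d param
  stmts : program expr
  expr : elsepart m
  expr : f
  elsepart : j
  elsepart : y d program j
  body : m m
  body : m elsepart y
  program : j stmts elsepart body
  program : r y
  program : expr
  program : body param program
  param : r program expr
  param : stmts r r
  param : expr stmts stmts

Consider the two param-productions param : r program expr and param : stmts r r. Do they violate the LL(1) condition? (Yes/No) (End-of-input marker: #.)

Yes

FIRST(r program expr) = { r } and FIRST(stmts r r) = { d, f, j, m, r, y }.
Both contain r, so the two alternatives are not disjoint — LL(1) conflict.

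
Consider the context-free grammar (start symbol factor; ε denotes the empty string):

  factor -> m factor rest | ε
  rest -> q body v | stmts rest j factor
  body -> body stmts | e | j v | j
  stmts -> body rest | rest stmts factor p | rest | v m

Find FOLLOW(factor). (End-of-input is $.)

factor is the start symbol, so $ ∈ FOLLOW(factor).
In factor -> m factor rest: add FIRST(rest) = { e, j, q, v }.
In rest -> stmts rest j factor: factor is at the end, add FOLLOW(rest) = { $, e, j, m, p, q, v }.
In stmts -> rest stmts factor p: add FIRST(p) = { p }.
Union: FOLLOW(factor) = { $, e, j, m, p, q, v }.

{ $, e, j, m, p, q, v }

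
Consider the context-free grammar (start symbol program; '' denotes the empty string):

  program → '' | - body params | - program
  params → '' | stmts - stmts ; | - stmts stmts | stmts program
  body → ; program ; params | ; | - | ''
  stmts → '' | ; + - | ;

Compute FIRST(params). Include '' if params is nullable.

params → '' contributes ''.
From params → stmts - stmts ;: stmts nullable, take FIRST(stmts) ∪ {-} = { -, ; }.
params → - stmts stmts contributes {-}.
From params → stmts program: stmts, program nullable, take FIRST(stmts) ∪ FIRST(program) = { -, ; }; also '' since the whole RHS is nullable.
Union: FIRST(params) = { -, ;, '' }.

{ -, ;, '' }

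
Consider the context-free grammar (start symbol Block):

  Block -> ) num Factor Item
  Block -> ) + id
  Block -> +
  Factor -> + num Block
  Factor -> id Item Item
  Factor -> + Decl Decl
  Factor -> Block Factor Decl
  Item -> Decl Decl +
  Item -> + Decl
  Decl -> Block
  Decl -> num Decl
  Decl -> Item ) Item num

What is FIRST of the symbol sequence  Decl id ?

{ ), +, num }

Add FIRST(Decl) = { ), +, num }; Decl is not nullable, stop.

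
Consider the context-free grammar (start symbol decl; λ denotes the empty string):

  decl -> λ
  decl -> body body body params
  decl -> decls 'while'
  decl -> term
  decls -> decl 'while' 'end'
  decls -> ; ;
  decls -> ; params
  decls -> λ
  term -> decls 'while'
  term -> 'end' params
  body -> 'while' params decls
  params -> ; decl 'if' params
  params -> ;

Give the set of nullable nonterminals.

{ decl, decls }

Directly nullable (have an λ-production): decl, decls.
No other nonterminal has a production whose RHS symbols are all nullable.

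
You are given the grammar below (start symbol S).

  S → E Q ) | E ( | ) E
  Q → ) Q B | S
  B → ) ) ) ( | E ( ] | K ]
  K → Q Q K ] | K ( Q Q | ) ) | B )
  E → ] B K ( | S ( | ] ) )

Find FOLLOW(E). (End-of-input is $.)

{ $, (, ), ] }

In S → E Q ): add FIRST(Q )) = { ), ] }.
In S → E (: add FIRST(() = { ( }.
In S → ) E: E is at the end, add FOLLOW(S) = { $, (, ), ] }.
In B → E ( ]: add FIRST(( ]) = { ( }.
Union: FOLLOW(E) = { $, (, ), ] }.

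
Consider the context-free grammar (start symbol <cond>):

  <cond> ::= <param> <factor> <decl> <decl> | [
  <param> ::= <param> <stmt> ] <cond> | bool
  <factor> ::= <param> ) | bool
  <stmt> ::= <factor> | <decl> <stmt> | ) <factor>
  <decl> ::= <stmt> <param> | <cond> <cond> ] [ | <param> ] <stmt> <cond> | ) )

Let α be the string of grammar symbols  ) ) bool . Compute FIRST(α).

) is a terminal; add {)} and stop.

{ ) }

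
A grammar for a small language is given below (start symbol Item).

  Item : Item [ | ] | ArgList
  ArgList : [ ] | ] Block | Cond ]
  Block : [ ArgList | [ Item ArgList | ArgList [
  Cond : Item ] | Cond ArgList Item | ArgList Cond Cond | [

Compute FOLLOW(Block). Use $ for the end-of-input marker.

In ArgList : ] Block: Block is at the end, add FOLLOW(ArgList) = { $, [, ] }.
Union: FOLLOW(Block) = { $, [, ] }.

{ $, [, ] }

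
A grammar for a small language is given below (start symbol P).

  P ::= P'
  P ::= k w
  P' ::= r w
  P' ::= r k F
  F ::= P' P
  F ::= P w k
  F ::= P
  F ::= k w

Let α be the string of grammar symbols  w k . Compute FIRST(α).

{ w }

w is a terminal; add {w} and stop.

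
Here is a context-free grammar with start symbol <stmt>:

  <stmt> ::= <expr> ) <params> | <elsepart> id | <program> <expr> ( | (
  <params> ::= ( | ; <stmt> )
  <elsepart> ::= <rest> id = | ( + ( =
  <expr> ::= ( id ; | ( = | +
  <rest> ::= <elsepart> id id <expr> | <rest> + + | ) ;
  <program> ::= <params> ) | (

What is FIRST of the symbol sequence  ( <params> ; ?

{ ( }

( is a terminal; add {(} and stop.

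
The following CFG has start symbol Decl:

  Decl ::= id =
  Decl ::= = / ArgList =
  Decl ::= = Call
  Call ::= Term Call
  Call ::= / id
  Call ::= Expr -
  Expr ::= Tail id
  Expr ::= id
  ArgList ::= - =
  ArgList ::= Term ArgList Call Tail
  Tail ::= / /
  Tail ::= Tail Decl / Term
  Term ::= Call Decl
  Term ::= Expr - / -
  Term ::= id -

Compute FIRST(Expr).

From Expr ::= Tail id: add FIRST(Tail) = { / }.
Expr ::= id contributes {id}.
Union: FIRST(Expr) = { /, id }.

{ /, id }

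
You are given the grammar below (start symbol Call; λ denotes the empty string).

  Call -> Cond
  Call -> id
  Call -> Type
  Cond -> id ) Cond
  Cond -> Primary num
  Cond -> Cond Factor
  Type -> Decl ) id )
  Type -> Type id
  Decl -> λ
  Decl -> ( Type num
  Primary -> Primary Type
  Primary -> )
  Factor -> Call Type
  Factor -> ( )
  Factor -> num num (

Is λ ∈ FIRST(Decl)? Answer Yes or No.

Yes

Decl has an λ-production, so Decl ⇒ λ.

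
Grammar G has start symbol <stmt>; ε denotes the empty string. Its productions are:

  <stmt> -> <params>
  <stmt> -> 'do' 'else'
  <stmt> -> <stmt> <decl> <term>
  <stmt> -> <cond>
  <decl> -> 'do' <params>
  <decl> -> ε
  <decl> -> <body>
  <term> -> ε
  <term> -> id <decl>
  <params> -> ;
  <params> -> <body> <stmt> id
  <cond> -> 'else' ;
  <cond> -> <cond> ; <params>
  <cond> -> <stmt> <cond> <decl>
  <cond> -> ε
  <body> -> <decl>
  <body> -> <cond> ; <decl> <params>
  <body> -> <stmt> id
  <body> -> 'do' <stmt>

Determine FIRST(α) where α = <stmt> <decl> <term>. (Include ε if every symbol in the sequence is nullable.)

Add FIRST(<stmt>)\{ε} = { 'do', 'else', ;, id }; <stmt> is nullable, continue.
Add FIRST(<decl>)\{ε} = { 'do', 'else', ;, id }; <decl> is nullable, continue.
Add FIRST(<term>)\{ε} = { id }; <term> is nullable, continue.
Every symbol is nullable, so include ε.

{ 'do', 'else', ;, id, ε }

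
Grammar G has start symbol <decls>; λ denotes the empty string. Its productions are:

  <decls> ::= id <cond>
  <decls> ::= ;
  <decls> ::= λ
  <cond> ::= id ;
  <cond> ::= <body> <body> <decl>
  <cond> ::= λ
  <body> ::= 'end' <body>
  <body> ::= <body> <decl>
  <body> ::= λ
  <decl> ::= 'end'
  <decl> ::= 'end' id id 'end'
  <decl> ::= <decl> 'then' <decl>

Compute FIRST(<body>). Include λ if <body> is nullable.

{ 'end', λ }

<body> ::= 'end' <body> contributes {'end'}.
From <body> ::= <body> <decl>: <body> nullable, take FIRST(<body>) ∪ FIRST(<decl>) = { 'end' }.
<body> ::= λ contributes λ.
Union: FIRST(<body>) = { 'end', λ }.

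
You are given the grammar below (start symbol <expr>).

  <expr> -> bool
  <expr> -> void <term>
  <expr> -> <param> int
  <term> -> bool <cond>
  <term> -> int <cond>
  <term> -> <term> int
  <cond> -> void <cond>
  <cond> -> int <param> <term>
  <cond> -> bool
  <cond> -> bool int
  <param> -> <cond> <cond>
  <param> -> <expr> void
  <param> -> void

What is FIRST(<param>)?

From <param> -> <cond> <cond>: add FIRST(<cond>) = { bool, int, void }.
From <param> -> <expr> void: add FIRST(<expr>) = { bool, int, void }.
<param> -> void contributes {void}.
Union: FIRST(<param>) = { bool, int, void }.

{ bool, int, void }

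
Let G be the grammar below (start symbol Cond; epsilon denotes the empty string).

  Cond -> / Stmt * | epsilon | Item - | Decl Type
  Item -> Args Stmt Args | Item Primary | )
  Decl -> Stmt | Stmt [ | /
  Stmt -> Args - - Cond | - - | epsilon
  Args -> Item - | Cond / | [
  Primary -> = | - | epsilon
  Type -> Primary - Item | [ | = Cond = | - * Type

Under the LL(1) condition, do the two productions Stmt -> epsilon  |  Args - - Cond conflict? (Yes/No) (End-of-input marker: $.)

Yes

FIRST(epsilon) = { epsilon } and FIRST(Args - - Cond) = { ), -, /, =, [ }.
The first alternative is nullable and FOLLOW(Stmt) = { ), *, -, /, =, [ } shares ) with FIRST of the second — conflict.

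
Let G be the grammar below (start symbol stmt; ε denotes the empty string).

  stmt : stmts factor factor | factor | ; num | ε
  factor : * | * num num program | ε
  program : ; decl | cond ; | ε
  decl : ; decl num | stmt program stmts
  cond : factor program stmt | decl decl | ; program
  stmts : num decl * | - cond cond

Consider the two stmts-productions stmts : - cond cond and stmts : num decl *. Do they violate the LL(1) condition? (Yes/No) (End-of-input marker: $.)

No

FIRST(- cond cond) = { - } and FIRST(num decl *) = { num }.
The FIRST sets are disjoint and neither alternative is nullable — no conflict.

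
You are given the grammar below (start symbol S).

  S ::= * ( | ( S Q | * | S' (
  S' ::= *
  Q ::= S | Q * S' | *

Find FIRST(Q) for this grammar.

{ (, * }

From Q ::= S: add FIRST(S) = { (, * }.
From Q ::= Q * S': add FIRST(Q) = { (, * }.
Q ::= * contributes {*}.
Union: FIRST(Q) = { (, * }.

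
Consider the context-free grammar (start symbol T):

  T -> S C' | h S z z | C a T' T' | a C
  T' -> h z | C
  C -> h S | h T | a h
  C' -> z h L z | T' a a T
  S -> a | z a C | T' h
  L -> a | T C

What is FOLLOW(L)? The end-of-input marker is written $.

In C' -> z h L z: add FIRST(z) = { z }.
Union: FOLLOW(L) = { z }.

{ z }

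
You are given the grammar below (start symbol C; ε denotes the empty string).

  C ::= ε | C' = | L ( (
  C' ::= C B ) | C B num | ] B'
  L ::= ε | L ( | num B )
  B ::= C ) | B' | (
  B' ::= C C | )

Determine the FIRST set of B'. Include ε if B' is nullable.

From B' ::= C C: C, C nullable, take FIRST(C) ∪ FIRST(C) = { (, ), ], num }; also ε since the whole RHS is nullable.
B' ::= ) contributes {)}.
Union: FIRST(B') = { (, ), ], num, ε }.

{ (, ), ], num, ε }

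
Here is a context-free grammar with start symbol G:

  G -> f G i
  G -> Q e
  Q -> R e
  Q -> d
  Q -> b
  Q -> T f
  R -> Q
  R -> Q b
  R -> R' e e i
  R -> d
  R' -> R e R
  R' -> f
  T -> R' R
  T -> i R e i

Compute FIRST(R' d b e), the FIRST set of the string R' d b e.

Add FIRST(R') = { b, d, f, i }; R' is not nullable, stop.

{ b, d, f, i }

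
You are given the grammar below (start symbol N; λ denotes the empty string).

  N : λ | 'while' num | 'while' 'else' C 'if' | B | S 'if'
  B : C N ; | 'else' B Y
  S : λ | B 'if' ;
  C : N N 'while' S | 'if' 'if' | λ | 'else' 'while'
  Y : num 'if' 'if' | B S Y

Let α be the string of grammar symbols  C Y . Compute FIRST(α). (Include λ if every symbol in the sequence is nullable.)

{ 'else', 'if', 'while', ;, num }

Add FIRST(C)\{λ} = { 'else', 'if', 'while', ; }; C is nullable, continue.
Add FIRST(Y) = { 'else', 'if', 'while', ;, num }; Y is not nullable, stop.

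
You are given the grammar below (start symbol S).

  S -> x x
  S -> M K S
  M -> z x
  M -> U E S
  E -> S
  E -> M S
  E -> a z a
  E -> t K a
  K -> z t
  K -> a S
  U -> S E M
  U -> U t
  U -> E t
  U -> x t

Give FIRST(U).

From U -> S E M: add FIRST(S) = { a, t, x, z }.
From U -> U t: add FIRST(U) = { a, t, x, z }.
From U -> E t: add FIRST(E) = { a, t, x, z }.
U -> x t contributes {x}.
Union: FIRST(U) = { a, t, x, z }.

{ a, t, x, z }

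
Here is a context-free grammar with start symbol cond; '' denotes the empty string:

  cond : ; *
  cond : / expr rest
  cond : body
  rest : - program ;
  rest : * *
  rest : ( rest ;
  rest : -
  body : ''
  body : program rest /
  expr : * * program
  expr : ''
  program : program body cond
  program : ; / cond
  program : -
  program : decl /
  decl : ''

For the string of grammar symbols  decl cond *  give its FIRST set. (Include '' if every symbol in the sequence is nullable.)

Add FIRST(decl)\{''} = {  }; decl is nullable, continue.
Add FIRST(cond)\{''} = { -, /, ; }; cond is nullable, continue.
* is a terminal; add {*} and stop.

{ *, -, /, ; }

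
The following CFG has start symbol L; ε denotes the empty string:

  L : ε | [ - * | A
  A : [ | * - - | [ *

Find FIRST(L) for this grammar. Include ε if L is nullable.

L : ε contributes ε.
L : [ - * contributes {[}.
From L : A: add FIRST(A) = { *, [ }.
Union: FIRST(L) = { *, [, ε }.

{ *, [, ε }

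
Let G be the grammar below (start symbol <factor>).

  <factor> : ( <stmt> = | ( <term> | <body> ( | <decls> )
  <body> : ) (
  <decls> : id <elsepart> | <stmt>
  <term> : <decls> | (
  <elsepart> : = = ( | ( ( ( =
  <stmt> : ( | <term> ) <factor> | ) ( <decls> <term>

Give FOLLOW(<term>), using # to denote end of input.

In <factor> : ( <term>: <term> is at the end, add FOLLOW(<factor>) = { #, (, ), =, id }.
In <stmt> : <term> ) <factor>: add FIRST() <factor>) = { ) }.
In <stmt> : ) ( <decls> <term>: <term> is at the end, add FOLLOW(<stmt>) = { #, (, ), =, id }.
Union: FOLLOW(<term>) = { #, (, ), =, id }.

{ #, (, ), =, id }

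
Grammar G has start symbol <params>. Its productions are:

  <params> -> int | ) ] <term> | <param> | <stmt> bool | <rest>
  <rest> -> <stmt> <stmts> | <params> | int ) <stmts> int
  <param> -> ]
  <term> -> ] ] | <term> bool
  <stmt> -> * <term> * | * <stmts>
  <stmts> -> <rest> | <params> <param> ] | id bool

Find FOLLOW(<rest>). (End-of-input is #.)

In <params> -> <rest>: <rest> is at the end, add FOLLOW(<params>) = { #, ), *, ], bool, id, int }.
In <stmts> -> <rest>: <rest> is at the end, add FOLLOW(<stmts>) = { #, ), *, ], bool, id, int }.
Union: FOLLOW(<rest>) = { #, ), *, ], bool, id, int }.

{ #, ), *, ], bool, id, int }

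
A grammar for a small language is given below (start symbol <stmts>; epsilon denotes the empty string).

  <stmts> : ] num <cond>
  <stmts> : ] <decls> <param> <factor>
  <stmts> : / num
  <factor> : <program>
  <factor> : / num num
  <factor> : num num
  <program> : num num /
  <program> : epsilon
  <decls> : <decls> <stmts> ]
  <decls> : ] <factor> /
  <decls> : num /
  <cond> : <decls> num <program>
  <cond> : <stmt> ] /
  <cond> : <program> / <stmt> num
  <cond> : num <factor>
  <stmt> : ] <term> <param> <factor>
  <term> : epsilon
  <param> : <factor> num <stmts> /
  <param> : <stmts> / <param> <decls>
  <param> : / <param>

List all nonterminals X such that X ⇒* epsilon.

{ <factor>, <program>, <term> }

Directly nullable (have an epsilon-production): <program>, <term>.
<factor> : <program> with every symbol nullable, so <factor> is nullable.
No other nonterminal has a production whose RHS symbols are all nullable.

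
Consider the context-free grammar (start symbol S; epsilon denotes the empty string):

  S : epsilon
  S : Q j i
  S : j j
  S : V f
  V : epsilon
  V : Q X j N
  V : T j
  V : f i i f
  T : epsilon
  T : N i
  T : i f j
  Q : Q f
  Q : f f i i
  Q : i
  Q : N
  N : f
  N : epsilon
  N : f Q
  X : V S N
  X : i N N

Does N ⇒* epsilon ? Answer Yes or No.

N has an epsilon-production, so N ⇒ epsilon.

Yes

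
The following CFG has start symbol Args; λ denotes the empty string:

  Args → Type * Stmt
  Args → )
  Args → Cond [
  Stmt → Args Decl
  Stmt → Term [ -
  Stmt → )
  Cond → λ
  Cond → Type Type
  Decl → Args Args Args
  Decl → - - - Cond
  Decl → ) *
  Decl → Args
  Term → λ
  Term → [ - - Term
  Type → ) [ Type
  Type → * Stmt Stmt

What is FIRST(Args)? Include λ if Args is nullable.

From Args → Type * Stmt: add FIRST(Type) = { ), * }.
Args → ) contributes {)}.
From Args → Cond [: Cond nullable, take FIRST(Cond) ∪ {[} = { ), *, [ }.
Union: FIRST(Args) = { ), *, [ }.

{ ), *, [ }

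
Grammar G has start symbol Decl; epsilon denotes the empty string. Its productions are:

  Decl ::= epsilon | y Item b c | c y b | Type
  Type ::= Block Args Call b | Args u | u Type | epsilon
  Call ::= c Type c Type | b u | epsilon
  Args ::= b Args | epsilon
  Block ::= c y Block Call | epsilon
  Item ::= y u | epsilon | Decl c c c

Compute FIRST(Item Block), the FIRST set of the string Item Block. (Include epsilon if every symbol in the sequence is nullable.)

{ b, c, u, y, epsilon }

Add FIRST(Item)\{epsilon} = { b, c, u, y }; Item is nullable, continue.
Add FIRST(Block)\{epsilon} = { c }; Block is nullable, continue.
Every symbol is nullable, so include epsilon.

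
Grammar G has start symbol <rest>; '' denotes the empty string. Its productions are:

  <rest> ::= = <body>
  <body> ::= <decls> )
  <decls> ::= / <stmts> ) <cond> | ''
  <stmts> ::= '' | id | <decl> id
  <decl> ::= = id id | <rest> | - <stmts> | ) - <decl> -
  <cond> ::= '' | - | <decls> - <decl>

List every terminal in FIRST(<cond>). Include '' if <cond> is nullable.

<cond> ::= '' contributes ''.
<cond> ::= - contributes {-}.
From <cond> ::= <decls> - <decl>: <decls> nullable, take FIRST(<decls>) ∪ {-} = { -, / }.
Union: FIRST(<cond>) = { -, /, '' }.

{ -, /, '' }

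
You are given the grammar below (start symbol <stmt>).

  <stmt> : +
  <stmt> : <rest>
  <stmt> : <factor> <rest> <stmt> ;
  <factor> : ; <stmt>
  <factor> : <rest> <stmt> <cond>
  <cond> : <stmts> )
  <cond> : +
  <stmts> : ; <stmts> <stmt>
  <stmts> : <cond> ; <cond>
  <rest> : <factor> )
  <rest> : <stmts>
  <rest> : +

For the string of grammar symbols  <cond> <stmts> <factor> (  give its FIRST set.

Add FIRST(<cond>) = { +, ; }; <cond> is not nullable, stop.

{ +, ; }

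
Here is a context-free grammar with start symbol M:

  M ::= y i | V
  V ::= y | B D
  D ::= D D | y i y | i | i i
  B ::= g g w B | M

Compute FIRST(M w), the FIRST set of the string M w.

Add FIRST(M) = { g, y }; M is not nullable, stop.

{ g, y }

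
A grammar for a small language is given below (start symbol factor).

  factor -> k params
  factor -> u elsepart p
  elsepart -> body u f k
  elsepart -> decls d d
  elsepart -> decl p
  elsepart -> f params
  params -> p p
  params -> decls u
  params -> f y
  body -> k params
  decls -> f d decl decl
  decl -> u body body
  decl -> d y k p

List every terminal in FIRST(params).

params -> p p contributes {p}.
From params -> decls u: add FIRST(decls) = { f }.
params -> f y contributes {f}.
Union: FIRST(params) = { f, p }.

{ f, p }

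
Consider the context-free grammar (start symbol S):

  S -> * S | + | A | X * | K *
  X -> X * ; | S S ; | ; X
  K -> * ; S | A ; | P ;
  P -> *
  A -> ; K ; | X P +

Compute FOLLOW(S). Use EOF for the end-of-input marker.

{ EOF, *, +, ; }

S is the start symbol, so EOF ∈ FOLLOW(S).
In S -> * S: S is at the end, add FOLLOW(S) = { EOF, *, +, ; }.
In X -> S S ;: add FIRST(S ;) = { *, +, ; }.
In X -> S S ;: add FIRST(;) = { ; }.
In K -> * ; S: S is at the end, add FOLLOW(K) = { *, ; }.
Union: FOLLOW(S) = { EOF, *, +, ; }.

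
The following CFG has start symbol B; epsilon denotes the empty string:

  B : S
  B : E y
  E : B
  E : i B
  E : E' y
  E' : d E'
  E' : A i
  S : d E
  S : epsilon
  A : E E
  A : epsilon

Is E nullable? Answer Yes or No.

Yes

E : B and each of B is nullable, so E ⇒* epsilon.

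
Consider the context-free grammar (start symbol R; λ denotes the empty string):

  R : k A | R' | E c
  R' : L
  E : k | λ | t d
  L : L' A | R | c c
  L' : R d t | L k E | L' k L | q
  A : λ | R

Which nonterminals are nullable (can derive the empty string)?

Directly nullable (have an λ-production): E, A.
No other nonterminal has a production whose RHS symbols are all nullable.

{ A, E }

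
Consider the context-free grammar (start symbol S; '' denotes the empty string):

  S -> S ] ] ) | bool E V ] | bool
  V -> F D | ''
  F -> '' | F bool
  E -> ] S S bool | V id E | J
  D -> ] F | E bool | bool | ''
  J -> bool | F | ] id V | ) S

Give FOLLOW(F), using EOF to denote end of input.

In V -> F D: add FIRST(D)\{''} = { ), ], bool, id }.
  Since D is nullable, also add FOLLOW(V) = { ), ], bool, id }.
In F -> F bool: add FIRST(bool) = { bool }.
In D -> ] F: F is at the end, add FOLLOW(D) = { ), ], bool, id }.
In J -> F: F is at the end, add FOLLOW(J) = { ), ], bool, id }.
Union: FOLLOW(F) = { ), ], bool, id }.

{ ), ], bool, id }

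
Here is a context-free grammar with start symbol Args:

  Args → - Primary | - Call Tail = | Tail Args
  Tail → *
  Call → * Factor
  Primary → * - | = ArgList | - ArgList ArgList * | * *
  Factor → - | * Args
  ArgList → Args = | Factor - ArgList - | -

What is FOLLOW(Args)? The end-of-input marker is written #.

{ #, *, -, = }

Args is the start symbol, so # ∈ FOLLOW(Args).
In Args → Tail Args: Args is at the end, add FOLLOW(Args) = { #, *, -, = }.
In Factor → * Args: Args is at the end, add FOLLOW(Factor) = { *, - }.
In ArgList → Args =: add FIRST(=) = { = }.
Union: FOLLOW(Args) = { #, *, -, = }.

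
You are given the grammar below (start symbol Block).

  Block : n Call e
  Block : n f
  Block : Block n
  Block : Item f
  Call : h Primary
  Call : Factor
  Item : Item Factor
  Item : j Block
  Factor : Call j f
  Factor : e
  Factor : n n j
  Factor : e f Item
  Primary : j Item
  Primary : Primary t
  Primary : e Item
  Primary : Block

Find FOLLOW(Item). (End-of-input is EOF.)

In Block : Item f: add FIRST(f) = { f }.
In Item : Item Factor: add FIRST(Factor) = { e, h, n }.
In Factor : e f Item: Item is at the end, add FOLLOW(Factor) = { e, f, h, j, n, t }.
In Primary : j Item: Item is at the end, add FOLLOW(Primary) = { e, j, t }.
In Primary : e Item: Item is at the end, add FOLLOW(Primary) = { e, j, t }.
Union: FOLLOW(Item) = { e, f, h, j, n, t }.

{ e, f, h, j, n, t }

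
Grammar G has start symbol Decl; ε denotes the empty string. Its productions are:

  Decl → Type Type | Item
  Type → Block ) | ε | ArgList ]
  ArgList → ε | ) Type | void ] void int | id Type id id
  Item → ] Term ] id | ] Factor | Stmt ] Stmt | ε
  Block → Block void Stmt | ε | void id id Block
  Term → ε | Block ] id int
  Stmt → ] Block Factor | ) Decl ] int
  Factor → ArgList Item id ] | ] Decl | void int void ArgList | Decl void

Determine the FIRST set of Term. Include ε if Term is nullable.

{ ], void, ε }

Term → ε contributes ε.
From Term → Block ] id int: Block nullable, take FIRST(Block) ∪ {]} = { ], void }.
Union: FIRST(Term) = { ], void, ε }.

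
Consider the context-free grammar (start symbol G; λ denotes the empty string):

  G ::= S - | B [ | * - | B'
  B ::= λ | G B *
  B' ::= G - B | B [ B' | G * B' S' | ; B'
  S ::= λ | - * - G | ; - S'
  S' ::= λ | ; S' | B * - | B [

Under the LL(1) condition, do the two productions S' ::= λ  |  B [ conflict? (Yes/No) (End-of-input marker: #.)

FIRST(λ) = { λ } and FIRST(B [) = { *, -, ;, [ }.
The first alternative is nullable and FOLLOW(S') = { #, *, -, ;, [ } shares * with FIRST of the second — conflict.

Yes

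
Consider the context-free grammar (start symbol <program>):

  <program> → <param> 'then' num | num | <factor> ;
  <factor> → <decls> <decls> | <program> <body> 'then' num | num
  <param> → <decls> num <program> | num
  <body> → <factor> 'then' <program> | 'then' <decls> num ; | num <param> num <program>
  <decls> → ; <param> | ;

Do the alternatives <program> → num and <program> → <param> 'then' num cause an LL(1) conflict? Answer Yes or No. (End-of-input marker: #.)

Yes

FIRST(num) = { num } and FIRST(<param> 'then' num) = { ;, num }.
Both contain num, so the two alternatives are not disjoint — LL(1) conflict.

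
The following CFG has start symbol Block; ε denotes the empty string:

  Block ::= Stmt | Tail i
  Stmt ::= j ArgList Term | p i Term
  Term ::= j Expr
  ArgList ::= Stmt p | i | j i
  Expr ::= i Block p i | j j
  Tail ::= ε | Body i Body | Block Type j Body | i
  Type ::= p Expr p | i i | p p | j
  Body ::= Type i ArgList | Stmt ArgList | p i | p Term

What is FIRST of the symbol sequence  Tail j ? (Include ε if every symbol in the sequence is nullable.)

Add FIRST(Tail)\{ε} = { i, j, p }; Tail is nullable, continue.
j is a terminal; add {j} and stop.

{ i, j, p }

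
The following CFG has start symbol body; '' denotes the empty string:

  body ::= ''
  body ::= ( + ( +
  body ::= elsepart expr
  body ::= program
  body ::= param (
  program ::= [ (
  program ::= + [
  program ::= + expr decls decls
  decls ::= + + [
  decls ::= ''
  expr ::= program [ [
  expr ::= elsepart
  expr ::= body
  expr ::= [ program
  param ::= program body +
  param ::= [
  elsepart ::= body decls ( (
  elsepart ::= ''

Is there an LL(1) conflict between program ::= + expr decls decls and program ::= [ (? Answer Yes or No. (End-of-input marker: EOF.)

FIRST(+ expr decls decls) = { + } and FIRST([ () = { [ }.
The FIRST sets are disjoint and neither alternative is nullable — no conflict.

No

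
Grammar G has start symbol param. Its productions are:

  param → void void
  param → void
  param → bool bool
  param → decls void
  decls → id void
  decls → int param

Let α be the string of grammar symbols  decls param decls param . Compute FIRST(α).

{ id, int }

Add FIRST(decls) = { id, int }; decls is not nullable, stop.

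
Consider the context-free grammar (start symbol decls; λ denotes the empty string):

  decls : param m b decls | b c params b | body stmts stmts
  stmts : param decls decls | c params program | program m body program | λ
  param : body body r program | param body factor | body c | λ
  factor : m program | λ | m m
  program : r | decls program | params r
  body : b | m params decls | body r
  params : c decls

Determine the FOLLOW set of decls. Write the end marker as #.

decls is the start symbol, so # ∈ FOLLOW(decls).
In decls : param m b decls: decls is at the end, add FOLLOW(decls) = { #, b, c, m, r }.
In stmts : param decls decls: add FIRST(decls) = { b, m }.
In stmts : param decls decls: decls is at the end, add FOLLOW(stmts) = { #, b, c, m, r }.
In program : decls program: add FIRST(program) = { b, c, m, r }.
In body : m params decls: decls is at the end, add FOLLOW(body) = { #, b, c, m, r }.
In params : c decls: decls is at the end, add FOLLOW(params) = { b, c, m, r }.
Union: FOLLOW(decls) = { #, b, c, m, r }.

{ #, b, c, m, r }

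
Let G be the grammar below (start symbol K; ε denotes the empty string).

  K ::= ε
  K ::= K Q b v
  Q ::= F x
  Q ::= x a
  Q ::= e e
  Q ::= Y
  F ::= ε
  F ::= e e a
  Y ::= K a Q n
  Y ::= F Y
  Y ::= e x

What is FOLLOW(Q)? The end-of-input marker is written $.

In K ::= K Q b v: add FIRST(b v) = { b }.
In Y ::= K a Q n: add FIRST(n) = { n }.
Union: FOLLOW(Q) = { b, n }.

{ b, n }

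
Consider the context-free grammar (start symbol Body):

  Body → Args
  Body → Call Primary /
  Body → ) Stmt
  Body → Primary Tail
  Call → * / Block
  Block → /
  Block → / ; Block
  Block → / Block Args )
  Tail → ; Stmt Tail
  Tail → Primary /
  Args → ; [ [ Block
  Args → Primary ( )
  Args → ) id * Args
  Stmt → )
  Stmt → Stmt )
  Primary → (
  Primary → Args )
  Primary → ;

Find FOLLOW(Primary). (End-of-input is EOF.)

{ (, ), /, ; }

In Body → Call Primary /: add FIRST(/) = { / }.
In Body → Primary Tail: add FIRST(Tail) = { (, ), ; }.
In Tail → Primary /: add FIRST(/) = { / }.
In Args → Primary ( ): add FIRST(( )) = { ( }.
Union: FOLLOW(Primary) = { (, ), /, ; }.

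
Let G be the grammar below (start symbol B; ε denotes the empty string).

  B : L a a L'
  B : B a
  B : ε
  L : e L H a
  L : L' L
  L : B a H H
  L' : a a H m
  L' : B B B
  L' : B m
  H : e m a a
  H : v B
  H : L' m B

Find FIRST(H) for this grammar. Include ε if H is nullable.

{ a, e, m, v }

H : e m a a contributes {e}.
H : v B contributes {v}.
From H : L' m B: L' nullable, take FIRST(L') ∪ {m} = { a, e, m }.
Union: FIRST(H) = { a, e, m, v }.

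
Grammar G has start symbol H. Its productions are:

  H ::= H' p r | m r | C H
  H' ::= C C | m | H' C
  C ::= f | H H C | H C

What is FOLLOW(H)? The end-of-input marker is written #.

H is the start symbol, so # ∈ FOLLOW(H).
In H ::= C H: H is at the end, add FOLLOW(H) = { #, f, m }.
In C ::= H H C: add FIRST(H C) = { f, m }.
In C ::= H H C: add FIRST(C) = { f, m }.
In C ::= H C: add FIRST(C) = { f, m }.
Union: FOLLOW(H) = { #, f, m }.

{ #, f, m }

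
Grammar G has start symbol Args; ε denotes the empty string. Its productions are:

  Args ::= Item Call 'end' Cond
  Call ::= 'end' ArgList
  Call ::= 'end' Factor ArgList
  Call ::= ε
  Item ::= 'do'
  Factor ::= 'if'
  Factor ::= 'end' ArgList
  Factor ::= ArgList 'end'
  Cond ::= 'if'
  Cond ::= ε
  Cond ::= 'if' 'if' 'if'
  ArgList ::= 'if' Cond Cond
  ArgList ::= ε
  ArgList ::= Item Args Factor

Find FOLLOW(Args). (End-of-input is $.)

{ $, 'do', 'end', 'if' }

Args is the start symbol, so $ ∈ FOLLOW(Args).
In ArgList ::= Item Args Factor: add FIRST(Factor) = { 'do', 'end', 'if' }.
Union: FOLLOW(Args) = { $, 'do', 'end', 'if' }.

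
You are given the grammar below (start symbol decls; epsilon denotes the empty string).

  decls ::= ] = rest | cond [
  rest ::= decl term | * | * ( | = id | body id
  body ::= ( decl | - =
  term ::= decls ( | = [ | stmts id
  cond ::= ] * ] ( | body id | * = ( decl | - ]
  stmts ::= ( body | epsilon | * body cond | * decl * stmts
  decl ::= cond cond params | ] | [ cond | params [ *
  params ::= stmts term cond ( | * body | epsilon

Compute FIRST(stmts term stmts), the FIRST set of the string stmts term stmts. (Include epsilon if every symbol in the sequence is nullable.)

{ (, *, -, =, ], id }

Add FIRST(stmts)\{epsilon} = { (, * }; stmts is nullable, continue.
Add FIRST(term) = { (, *, -, =, ], id }; term is not nullable, stop.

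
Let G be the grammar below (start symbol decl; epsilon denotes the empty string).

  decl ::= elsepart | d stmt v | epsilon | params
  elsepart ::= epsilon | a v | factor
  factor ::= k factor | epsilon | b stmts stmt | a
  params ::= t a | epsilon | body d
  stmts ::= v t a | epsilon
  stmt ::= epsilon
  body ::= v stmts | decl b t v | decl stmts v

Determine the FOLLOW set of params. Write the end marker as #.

In decl ::= params: params is at the end, add FOLLOW(decl) = { #, b, v }.
Union: FOLLOW(params) = { #, b, v }.

{ #, b, v }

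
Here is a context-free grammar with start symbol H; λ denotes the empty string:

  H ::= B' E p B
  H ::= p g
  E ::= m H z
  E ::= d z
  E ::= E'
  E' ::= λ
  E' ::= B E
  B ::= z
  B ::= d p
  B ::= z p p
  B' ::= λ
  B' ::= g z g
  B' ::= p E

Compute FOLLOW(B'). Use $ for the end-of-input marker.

{ d, m, p, z }

In H ::= B' E p B: add FIRST(E p B) = { d, m, p, z }.
Union: FOLLOW(B') = { d, m, p, z }.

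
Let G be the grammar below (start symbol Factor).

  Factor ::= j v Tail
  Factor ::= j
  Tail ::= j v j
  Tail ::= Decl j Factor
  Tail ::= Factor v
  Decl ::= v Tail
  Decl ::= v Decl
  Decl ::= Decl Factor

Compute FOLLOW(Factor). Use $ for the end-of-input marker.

Factor is the start symbol, so $ ∈ FOLLOW(Factor).
In Tail ::= Decl j Factor: Factor is at the end, add FOLLOW(Tail) = { $, j, v }.
In Tail ::= Factor v: add FIRST(v) = { v }.
In Decl ::= Decl Factor: Factor is at the end, add FOLLOW(Decl) = { j }.
Union: FOLLOW(Factor) = { $, j, v }.

{ $, j, v }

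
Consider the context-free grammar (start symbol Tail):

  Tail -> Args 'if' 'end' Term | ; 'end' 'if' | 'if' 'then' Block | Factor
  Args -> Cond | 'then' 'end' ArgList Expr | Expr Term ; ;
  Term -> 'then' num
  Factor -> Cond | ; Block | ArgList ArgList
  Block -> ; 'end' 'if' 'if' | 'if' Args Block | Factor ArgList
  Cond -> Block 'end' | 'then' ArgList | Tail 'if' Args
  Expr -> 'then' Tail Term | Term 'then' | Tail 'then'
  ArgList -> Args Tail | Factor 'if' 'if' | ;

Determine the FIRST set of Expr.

{ 'if', 'then', ; }

Expr -> 'then' Tail Term contributes {'then'}.
From Expr -> Term 'then': add FIRST(Term) = { 'then' }.
From Expr -> Tail 'then': add FIRST(Tail) = { 'if', 'then', ; }.
Union: FIRST(Expr) = { 'if', 'then', ; }.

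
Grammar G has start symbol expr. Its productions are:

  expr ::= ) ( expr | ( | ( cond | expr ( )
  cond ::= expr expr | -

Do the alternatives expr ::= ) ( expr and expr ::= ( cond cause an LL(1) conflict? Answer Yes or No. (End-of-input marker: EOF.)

FIRST() ( expr) = { ) } and FIRST(( cond) = { ( }.
The FIRST sets are disjoint and neither alternative is nullable — no conflict.

No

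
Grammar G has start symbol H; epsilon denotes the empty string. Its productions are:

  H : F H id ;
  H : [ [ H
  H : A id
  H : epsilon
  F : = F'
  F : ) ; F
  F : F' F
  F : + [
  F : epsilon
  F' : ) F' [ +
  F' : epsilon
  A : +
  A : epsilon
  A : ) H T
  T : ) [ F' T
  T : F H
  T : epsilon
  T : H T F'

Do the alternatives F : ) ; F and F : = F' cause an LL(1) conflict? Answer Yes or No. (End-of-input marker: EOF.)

FIRST() ; F) = { ) } and FIRST(= F') = { = }.
The FIRST sets are disjoint and neither alternative is nullable — no conflict.

No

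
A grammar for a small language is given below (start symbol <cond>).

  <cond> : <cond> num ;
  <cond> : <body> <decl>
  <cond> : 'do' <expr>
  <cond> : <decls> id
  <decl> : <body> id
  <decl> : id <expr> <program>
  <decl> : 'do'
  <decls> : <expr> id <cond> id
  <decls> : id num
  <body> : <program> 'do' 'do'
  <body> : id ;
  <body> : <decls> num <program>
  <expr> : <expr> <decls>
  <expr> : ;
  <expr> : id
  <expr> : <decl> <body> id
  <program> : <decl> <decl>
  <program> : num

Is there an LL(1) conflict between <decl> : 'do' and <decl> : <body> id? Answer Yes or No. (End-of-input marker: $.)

FIRST('do') = { 'do' } and FIRST(<body> id) = { 'do', ;, id, num }.
Both contain 'do', so the two alternatives are not disjoint — LL(1) conflict.

Yes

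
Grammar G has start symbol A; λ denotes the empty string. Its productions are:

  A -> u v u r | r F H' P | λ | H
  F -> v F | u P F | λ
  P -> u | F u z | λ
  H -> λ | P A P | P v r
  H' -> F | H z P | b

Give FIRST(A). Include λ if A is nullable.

A -> u v u r contributes {u}.
A -> r F H' P contributes {r}.
A -> λ contributes λ.
From A -> H: add FIRST(H) = { r, u, v, λ } (including λ since H is nullable).
Union: FIRST(A) = { r, u, v, λ }.

{ r, u, v, λ }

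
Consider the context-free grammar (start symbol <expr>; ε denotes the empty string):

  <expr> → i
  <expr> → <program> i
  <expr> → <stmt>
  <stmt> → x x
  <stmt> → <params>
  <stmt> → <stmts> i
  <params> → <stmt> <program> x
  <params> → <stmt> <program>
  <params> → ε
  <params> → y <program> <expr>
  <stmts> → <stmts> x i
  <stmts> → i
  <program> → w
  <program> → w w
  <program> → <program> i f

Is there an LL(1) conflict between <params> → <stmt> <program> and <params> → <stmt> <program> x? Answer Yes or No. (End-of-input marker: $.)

Yes

FIRST(<stmt> <program>) = { i, w, x, y } and FIRST(<stmt> <program> x) = { i, w, x, y }.
Both contain i, so the two alternatives are not disjoint — LL(1) conflict.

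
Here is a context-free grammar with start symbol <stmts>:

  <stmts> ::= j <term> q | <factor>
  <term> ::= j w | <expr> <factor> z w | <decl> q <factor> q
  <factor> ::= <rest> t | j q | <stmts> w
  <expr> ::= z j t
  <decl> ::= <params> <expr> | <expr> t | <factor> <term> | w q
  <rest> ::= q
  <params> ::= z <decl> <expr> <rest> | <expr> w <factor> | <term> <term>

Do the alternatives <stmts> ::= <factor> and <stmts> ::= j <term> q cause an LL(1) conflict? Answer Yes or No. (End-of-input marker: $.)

FIRST(<factor>) = { j, q } and FIRST(j <term> q) = { j }.
Both contain j, so the two alternatives are not disjoint — LL(1) conflict.

Yes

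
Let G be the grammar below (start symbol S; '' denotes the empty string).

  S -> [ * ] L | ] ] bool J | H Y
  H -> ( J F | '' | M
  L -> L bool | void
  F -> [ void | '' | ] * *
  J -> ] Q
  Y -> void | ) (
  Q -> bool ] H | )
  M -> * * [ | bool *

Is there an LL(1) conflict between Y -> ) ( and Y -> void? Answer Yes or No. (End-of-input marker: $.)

FIRST() () = { ) } and FIRST(void) = { void }.
The FIRST sets are disjoint and neither alternative is nullable — no conflict.

No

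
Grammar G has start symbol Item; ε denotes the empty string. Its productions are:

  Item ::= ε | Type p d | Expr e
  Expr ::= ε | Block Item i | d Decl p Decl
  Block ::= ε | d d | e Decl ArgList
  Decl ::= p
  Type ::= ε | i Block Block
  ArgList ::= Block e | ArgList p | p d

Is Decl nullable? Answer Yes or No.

Nullable nonterminals: Block, Expr, Item, Type.
No production of Decl has an RHS whose symbols are all nullable, so Decl is not nullable.

No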